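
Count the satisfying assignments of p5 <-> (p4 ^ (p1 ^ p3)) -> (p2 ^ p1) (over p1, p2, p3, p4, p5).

16

p1 | p2 | p3 | p4 | p5 || φ
1  | 1  | 1  | 1  | 1  || 0
1  | 1  | 1  | 1  | 0  || 1
1  | 1  | 1  | 0  | 1  || 1
1  | 1  | 1  | 0  | 0  || 0
1  | 1  | 0  | 1  | 1  || 1
1  | 1  | 0  | 1  | 0  || 0
1  | 1  | 0  | 0  | 1  || 0
1  | 1  | 0  | 0  | 0  || 1
1  | 0  | 1  | 1  | 1  || 1
1  | 0  | 1  | 1  | 0  || 0
1  | 0  | 1  | 0  | 1  || 1
1  | 0  | 1  | 0  | 0  || 0
1  | 0  | 0  | 1  | 1  || 1
1  | 0  | 0  | 1  | 0  || 0
1  | 0  | 0  | 0  | 1  || 1
1  | 0  | 0  | 0  | 0  || 0
0  | 1  | 1  | 1  | 1  || 1
0  | 1  | 1  | 1  | 0  || 0
0  | 1  | 1  | 0  | 1  || 1
0  | 1  | 1  | 0  | 0  || 0
0  | 1  | 0  | 1  | 1  || 1
0  | 1  | 0  | 1  | 0  || 0
0  | 1  | 0  | 0  | 1  || 1
0  | 1  | 0  | 0  | 0  || 0
0  | 0  | 1  | 1  | 1  || 1
0  | 0  | 1  | 1  | 0  || 0
0  | 0  | 1  | 0  | 1  || 0
0  | 0  | 1  | 0  | 0  || 1
0  | 0  | 0  | 1  | 1  || 0
0  | 0  | 0  | 1  | 0  || 1
0  | 0  | 0  | 0  | 1  || 1
0  | 0  | 0  | 0  | 0  || 0
The formula is true on 16 of the 32 rows.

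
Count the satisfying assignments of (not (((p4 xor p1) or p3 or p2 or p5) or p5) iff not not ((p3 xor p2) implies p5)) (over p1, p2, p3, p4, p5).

  p1  |   p2  |   p3  |   p4  |   p5  ||   φ  
False | False | False | False | False ||  True
False | False | False | False |  True || False
False | False | False |  True | False || False
False | False | False |  True |  True || False
False | False |  True | False | False ||  True
False | False |  True | False |  True || False
False | False |  True |  True | False ||  True
False | False |  True |  True |  True || False
False |  True | False | False | False ||  True
False |  True | False | False |  True || False
False |  True | False |  True | False ||  True
False |  True | False |  True |  True || False
False |  True |  True | False | False || False
False |  True |  True | False |  True || False
False |  True |  True |  True | False || False
False |  True |  True |  True |  True || False
 True | False | False | False | False || False
 True | False | False | False |  True || False
 True | False | False |  True | False ||  True
 True | False | False |  True |  True || False
 True | False |  True | False | False ||  True
 True | False |  True | False |  True || False
 True | False |  True |  True | False ||  True
 True | False |  True |  True |  True || False
 True |  True | False | False | False ||  True
 True |  True | False | False |  True || False
 True |  True | False |  True | False ||  True
 True |  True | False |  True |  True || False
 True |  True |  True | False | False || False
 True |  True |  True | False |  True || False
 True |  True |  True |  True | False || False
 True |  True |  True |  True |  True || False
The formula is true on 10 of the 32 rows.

10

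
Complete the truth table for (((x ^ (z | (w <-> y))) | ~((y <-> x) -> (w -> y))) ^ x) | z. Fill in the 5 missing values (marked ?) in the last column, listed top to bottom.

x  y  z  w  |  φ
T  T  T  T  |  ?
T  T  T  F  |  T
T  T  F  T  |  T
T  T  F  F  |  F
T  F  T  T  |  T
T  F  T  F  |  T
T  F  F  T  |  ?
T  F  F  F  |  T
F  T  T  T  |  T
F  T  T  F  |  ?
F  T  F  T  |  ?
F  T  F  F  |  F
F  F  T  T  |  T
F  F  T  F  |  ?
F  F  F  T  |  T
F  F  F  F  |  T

Row x=T, y=T, z=T, w=T: (((x ^ (z | (w <-> y))) | ~((y <-> x) -> (w -> y))) ^ x) = T, so the formula = T.
Row x=T, y=F, z=F, w=T: (((x ^ (z | (w <-> y))) | ~((y <-> x) -> (w -> y))) ^ x) = F, so the formula = F.
Row x=F, y=T, z=T, w=F: (((x ^ (z | (w <-> y))) | ~((y <-> x) -> (w -> y))) ^ x) = T, so the formula = T.
Row x=F, y=T, z=F, w=T: (((x ^ (z | (w <-> y))) | ~((y <-> x) -> (w -> y))) ^ x) = T, so the formula = T.
Row x=F, y=F, z=T, w=F: (((x ^ (z | (w <-> y))) | ~((y <-> x) -> (w -> y))) ^ x) = T, so the formula = T.

T, F, T, T, T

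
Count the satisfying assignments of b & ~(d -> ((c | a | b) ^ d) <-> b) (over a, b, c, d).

4

a  b  c  d  |  φ
F  F  F  F  |  F
F  F  F  T  |  F
F  F  T  F  |  F
F  F  T  T  |  F
F  T  F  F  |  F
F  T  F  T  |  T
F  T  T  F  |  F
F  T  T  T  |  T
T  F  F  F  |  F
T  F  F  T  |  F
T  F  T  F  |  F
T  F  T  T  |  F
T  T  F  F  |  F
T  T  F  T  |  T
T  T  T  F  |  F
T  T  T  T  |  T
The formula is true on 4 of the 16 rows.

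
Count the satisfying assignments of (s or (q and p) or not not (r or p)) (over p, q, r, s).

p | q | r | s || φ
0 | 0 | 0 | 0 || 0
0 | 0 | 0 | 1 || 1
0 | 0 | 1 | 0 || 1
0 | 0 | 1 | 1 || 1
0 | 1 | 0 | 0 || 0
0 | 1 | 0 | 1 || 1
0 | 1 | 1 | 0 || 1
0 | 1 | 1 | 1 || 1
1 | 0 | 0 | 0 || 1
1 | 0 | 0 | 1 || 1
1 | 0 | 1 | 0 || 1
1 | 0 | 1 | 1 || 1
1 | 1 | 0 | 0 || 1
1 | 1 | 0 | 1 || 1
1 | 1 | 1 | 0 || 1
1 | 1 | 1 | 1 || 1
The formula is true on 14 of the 16 rows.

14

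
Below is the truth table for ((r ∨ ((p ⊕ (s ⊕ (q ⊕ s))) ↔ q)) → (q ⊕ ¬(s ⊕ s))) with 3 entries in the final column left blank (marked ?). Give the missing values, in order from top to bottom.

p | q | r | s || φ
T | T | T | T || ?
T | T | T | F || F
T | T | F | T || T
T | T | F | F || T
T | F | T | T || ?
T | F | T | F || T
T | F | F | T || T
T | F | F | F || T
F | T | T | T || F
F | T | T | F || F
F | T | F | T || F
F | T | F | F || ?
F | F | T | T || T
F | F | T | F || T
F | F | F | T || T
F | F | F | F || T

F, T, F

Row p=T, q=T, r=T, s=T: (r ∨ ((p ⊕ (s ⊕ (q ⊕ s))) ↔ q)) = T, (q ⊕ ¬(s ⊕ s)) = F, so the formula = F.
Row p=T, q=F, r=T, s=T: (r ∨ ((p ⊕ (s ⊕ (q ⊕ s))) ↔ q)) = T, (q ⊕ ¬(s ⊕ s)) = T, so the formula = T.
Row p=F, q=T, r=F, s=F: (r ∨ ((p ⊕ (s ⊕ (q ⊕ s))) ↔ q)) = T, (q ⊕ ¬(s ⊕ s)) = F, so the formula = F.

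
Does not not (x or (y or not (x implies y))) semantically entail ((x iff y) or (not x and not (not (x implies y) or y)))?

x  y  |  φ  ψ
T  T  |  T  T
T  F  |  T  F
F  T  |  T  F
F  F  |  F  T
At x=T, y=F we have φ true but ψ false, so φ does not entail ψ.

no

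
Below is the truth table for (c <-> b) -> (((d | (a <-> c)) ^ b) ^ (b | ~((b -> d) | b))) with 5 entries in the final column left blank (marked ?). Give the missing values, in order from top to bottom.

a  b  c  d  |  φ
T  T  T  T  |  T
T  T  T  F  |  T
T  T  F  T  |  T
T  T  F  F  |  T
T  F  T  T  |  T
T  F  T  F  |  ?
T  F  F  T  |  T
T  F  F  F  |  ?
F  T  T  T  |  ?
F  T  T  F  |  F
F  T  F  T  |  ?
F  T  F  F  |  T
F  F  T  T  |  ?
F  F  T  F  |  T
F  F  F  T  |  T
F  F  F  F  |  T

Row a=T, b=F, c=T, d=F: (c <-> b) = F, (((d | (a <-> c)) ^ b) ^ (b | ~((b -> d) | b))) = T, so the formula = T.
Row a=T, b=F, c=F, d=F: (c <-> b) = T, (((d | (a <-> c)) ^ b) ^ (b | ~((b -> d) | b))) = F, so the formula = F.
Row a=F, b=T, c=T, d=T: (c <-> b) = T, (((d | (a <-> c)) ^ b) ^ (b | ~((b -> d) | b))) = T, so the formula = T.
Row a=F, b=T, c=F, d=T: (c <-> b) = F, (((d | (a <-> c)) ^ b) ^ (b | ~((b -> d) | b))) = T, so the formula = T.
Row a=F, b=F, c=T, d=T: (c <-> b) = F, (((d | (a <-> c)) ^ b) ^ (b | ~((b -> d) | b))) = T, so the formula = T.

T, F, T, T, T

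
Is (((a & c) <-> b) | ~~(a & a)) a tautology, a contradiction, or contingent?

a  b  c     (a & c)  ((a & c) <-> b)  (a & a)  ~(a & a)  ~~(a & a)  (((a & c) <-> b) | ~~(a & a))
T  T  T        T            T            T        F          T                    T              
T  T  F        F            F            T        F          T                    T              
T  F  T        T            F            T        F          T                    T              
T  F  F        F            T            T        F          T                    T              
F  T  T        F            F            F        T          F                    F              
F  T  F        F            F            F        T          F                    F              
F  F  T        F            T            F        T          F                    T              
F  F  F        F            T            F        T          F                    T              
6 of 8 rows are T, so the formula is contingent.

contingent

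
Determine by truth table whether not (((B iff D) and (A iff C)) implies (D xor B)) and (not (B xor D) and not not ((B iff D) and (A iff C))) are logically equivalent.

equivalent

A  B  C  D  |  φ  ψ
0  0  0  0  |  1  1
0  0  0  1  |  0  0
0  0  1  0  |  0  0
0  0  1  1  |  0  0
0  1  0  0  |  0  0
0  1  0  1  |  1  1
0  1  1  0  |  0  0
0  1  1  1  |  0  0
1  0  0  0  |  0  0
1  0  0  1  |  0  0
1  0  1  0  |  1  1
1  0  1  1  |  0  0
1  1  0  0  |  0  0
1  1  0  1  |  0  0
1  1  1  0  |  0  0
1  1  1  1  |  1  1
The columns for φ and ψ agree on every row, so they are logically equivalent.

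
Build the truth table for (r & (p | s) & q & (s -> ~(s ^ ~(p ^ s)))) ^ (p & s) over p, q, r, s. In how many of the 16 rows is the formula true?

p  q  r  s     (p | s)  (p ^ s)  ~(p ^ s)  (s ^ ~(p ^ s))  ~(s ^ ~(p ^ s))  (s -> ~(s ^ ~(p ^ s)))  (p & s)  φ
T  T  T  T        T        F        T            F                T                   T                T     F
T  T  T  F        T        T        F            F                T                   T                F     T
T  T  F  T        T        F        T            F                T                   T                T     T
T  T  F  F        T        T        F            F                T                   T                F     F
T  F  T  T        T        F        T            F                T                   T                T     T
T  F  T  F        T        T        F            F                T                   T                F     F
T  F  F  T        T        F        T            F                T                   T                T     T
T  F  F  F        T        T        F            F                T                   T                F     F
F  T  T  T        T        T        F            T                F                   F                F     F
F  T  T  F        F        F        T            T                F                   T                F     F
F  T  F  T        T        T        F            T                F                   F                F     F
F  T  F  F        F        F        T            T                F                   T                F     F
F  F  T  T        T        T        F            T                F                   F                F     F
F  F  T  F        F        F        T            T                F                   T                F     F
F  F  F  T        T        T        F            T                F                   F                F     F
F  F  F  F        F        F        T            T                F                   T                F     F
The formula is true on 4 of the 16 rows.

4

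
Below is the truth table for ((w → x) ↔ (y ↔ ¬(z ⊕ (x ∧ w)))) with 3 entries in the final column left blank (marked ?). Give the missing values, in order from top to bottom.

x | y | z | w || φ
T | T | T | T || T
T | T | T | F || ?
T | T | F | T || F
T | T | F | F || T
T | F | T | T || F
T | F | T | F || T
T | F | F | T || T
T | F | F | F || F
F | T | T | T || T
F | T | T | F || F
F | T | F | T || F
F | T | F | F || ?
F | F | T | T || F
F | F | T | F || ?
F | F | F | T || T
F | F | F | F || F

Row x=T, y=T, z=T, w=F: (w → x) = T, (y ↔ ¬(z ⊕ (x ∧ w))) = F, so the formula = F.
Row x=F, y=T, z=F, w=F: (w → x) = T, (y ↔ ¬(z ⊕ (x ∧ w))) = T, so the formula = T.
Row x=F, y=F, z=T, w=F: (w → x) = T, (y ↔ ¬(z ⊕ (x ∧ w))) = T, so the formula = T.

F, T, T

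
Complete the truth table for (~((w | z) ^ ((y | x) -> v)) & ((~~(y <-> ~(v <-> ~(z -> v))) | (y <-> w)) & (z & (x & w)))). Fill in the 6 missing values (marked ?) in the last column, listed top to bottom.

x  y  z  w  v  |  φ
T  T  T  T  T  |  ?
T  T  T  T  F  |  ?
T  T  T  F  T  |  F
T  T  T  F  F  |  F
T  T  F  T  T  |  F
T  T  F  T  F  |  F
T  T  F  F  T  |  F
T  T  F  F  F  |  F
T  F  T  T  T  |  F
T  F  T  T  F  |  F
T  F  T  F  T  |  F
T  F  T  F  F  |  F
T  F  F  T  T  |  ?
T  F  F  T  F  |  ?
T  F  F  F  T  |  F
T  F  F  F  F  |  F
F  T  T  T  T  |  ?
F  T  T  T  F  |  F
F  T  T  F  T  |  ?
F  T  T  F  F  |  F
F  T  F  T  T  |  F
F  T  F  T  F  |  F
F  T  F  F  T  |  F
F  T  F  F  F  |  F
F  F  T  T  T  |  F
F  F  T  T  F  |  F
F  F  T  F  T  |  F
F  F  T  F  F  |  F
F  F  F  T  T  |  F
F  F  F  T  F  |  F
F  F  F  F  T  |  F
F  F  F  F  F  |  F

Row x=T, y=T, z=T, w=T, v=T: ~((w | z) ^ ((y | x) -> v)) = T, ((~~(y <-> ~(v <-> ~(z -> v))) | (y <-> w)) & (z & (x & w))) = T, so the formula = T.
Row x=T, y=T, z=T, w=T, v=F: ~((w | z) ^ ((y | x) -> v)) = F, ((~~(y <-> ~(v <-> ~(z -> v))) | (y <-> w)) & (z & (x & w))) = T, so the formula = F.
Row x=T, y=F, z=F, w=T, v=T: ~((w | z) ^ ((y | x) -> v)) = T, ((~~(y <-> ~(v <-> ~(z -> v))) | (y <-> w)) & (z & (x & w))) = F, so the formula = F.
Row x=T, y=F, z=F, w=T, v=F: ~((w | z) ^ ((y | x) -> v)) = F, ((~~(y <-> ~(v <-> ~(z -> v))) | (y <-> w)) & (z & (x & w))) = F, so the formula = F.
Row x=F, y=T, z=T, w=T, v=T: ~((w | z) ^ ((y | x) -> v)) = T, ((~~(y <-> ~(v <-> ~(z -> v))) | (y <-> w)) & (z & (x & w))) = F, so the formula = F.
Row x=F, y=T, z=T, w=F, v=T: ~((w | z) ^ ((y | x) -> v)) = T, ((~~(y <-> ~(v <-> ~(z -> v))) | (y <-> w)) & (z & (x & w))) = F, so the formula = F.

T, F, F, F, F, F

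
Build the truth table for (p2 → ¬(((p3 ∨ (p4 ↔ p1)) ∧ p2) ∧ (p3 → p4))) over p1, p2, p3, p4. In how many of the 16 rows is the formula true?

12

p1 | p2 | p3 | p4 | (p4 ↔ p1) | (p3 ∨ (p4 ↔ p1)) | ((p3 ∨ (p4 ↔ p1)) ∧ p2) | (p3 → p4) | φ
-- | -- | -- | -- | --------- | ---------------- | ----------------------- | --------- | -
0  | 0  | 0  | 0  |     1     |        1         |            0            |     1     | 1
0  | 0  | 0  | 1  |     0     |        0         |            0            |     1     | 1
0  | 0  | 1  | 0  |     1     |        1         |            0            |     0     | 1
0  | 0  | 1  | 1  |     0     |        1         |            0            |     1     | 1
0  | 1  | 0  | 0  |     1     |        1         |            1            |     1     | 0
0  | 1  | 0  | 1  |     0     |        0         |            0            |     1     | 1
0  | 1  | 1  | 0  |     1     |        1         |            1            |     0     | 1
0  | 1  | 1  | 1  |     0     |        1         |            1            |     1     | 0
1  | 0  | 0  | 0  |     0     |        0         |            0            |     1     | 1
1  | 0  | 0  | 1  |     1     |        1         |            0            |     1     | 1
1  | 0  | 1  | 0  |     0     |        1         |            0            |     0     | 1
1  | 0  | 1  | 1  |     1     |        1         |            0            |     1     | 1
1  | 1  | 0  | 0  |     0     |        0         |            0            |     1     | 1
1  | 1  | 0  | 1  |     1     |        1         |            1            |     1     | 0
1  | 1  | 1  | 0  |     0     |        1         |            1            |     0     | 1
1  | 1  | 1  | 1  |     1     |        1         |            1            |     1     | 0
The formula is true on 12 of the 16 rows.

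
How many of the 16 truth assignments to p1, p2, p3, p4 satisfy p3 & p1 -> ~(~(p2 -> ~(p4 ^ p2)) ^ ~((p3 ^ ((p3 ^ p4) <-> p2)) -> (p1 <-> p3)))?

p1 | p2 | p3 | p4 | φ
-- | -- | -- | -- | -
F  | F  | F  | F  | T
F  | F  | F  | T  | T
F  | F  | T  | F  | T
F  | F  | T  | T  | T
F  | T  | F  | F  | T
F  | T  | F  | T  | T
F  | T  | T  | F  | T
F  | T  | T  | T  | T
T  | F  | F  | F  | T
T  | F  | F  | T  | T
T  | F  | T  | F  | T
T  | F  | T  | T  | T
T  | T  | F  | F  | T
T  | T  | F  | T  | T
T  | T  | T  | F  | F
T  | T  | T  | T  | T
The formula is true on 15 of the 16 rows.

15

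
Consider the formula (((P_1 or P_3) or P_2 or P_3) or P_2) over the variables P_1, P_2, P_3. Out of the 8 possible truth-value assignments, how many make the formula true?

P_1 | P_2 | P_3 | φ
--- | --- | --- | -
 T  |  T  |  T  | T
 T  |  T  |  F  | T
 T  |  F  |  T  | T
 T  |  F  |  F  | T
 F  |  T  |  T  | T
 F  |  T  |  F  | T
 F  |  F  |  T  | T
 F  |  F  |  F  | F
The formula is true on 7 of the 8 rows.

7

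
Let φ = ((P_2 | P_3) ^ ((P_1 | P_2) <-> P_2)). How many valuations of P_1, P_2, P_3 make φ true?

P_1  P_2  P_3     (P_2 | P_3)  (P_1 | P_2)  ((P_1 | P_2) <-> P_2)  φ
 1    1    1           1            1                 1            0
 1    1    0           1            1                 1            0
 1    0    1           1            1                 0            1
 1    0    0           0            1                 0            0
 0    1    1           1            1                 1            0
 0    1    0           1            1                 1            0
 0    0    1           1            0                 1            0
 0    0    0           0            0                 1            1
The formula is true on 2 of the 8 rows.

2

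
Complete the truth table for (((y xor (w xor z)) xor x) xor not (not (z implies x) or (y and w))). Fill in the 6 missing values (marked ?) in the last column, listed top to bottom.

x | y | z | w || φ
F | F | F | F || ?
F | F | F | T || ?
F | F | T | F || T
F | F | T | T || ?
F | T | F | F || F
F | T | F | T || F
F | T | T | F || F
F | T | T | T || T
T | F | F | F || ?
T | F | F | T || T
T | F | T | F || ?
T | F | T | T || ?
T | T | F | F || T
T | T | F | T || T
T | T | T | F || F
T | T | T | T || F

T, F, F, F, T, F

Row x=F, y=F, z=F, w=F: ((y xor (w xor z)) xor x) = F, not (not (z implies x) or (y and w)) = T, so the formula = T.
Row x=F, y=F, z=F, w=T: ((y xor (w xor z)) xor x) = T, not (not (z implies x) or (y and w)) = T, so the formula = F.
Row x=F, y=F, z=T, w=T: ((y xor (w xor z)) xor x) = F, not (not (z implies x) or (y and w)) = F, so the formula = F.
Row x=T, y=F, z=F, w=F: ((y xor (w xor z)) xor x) = T, not (not (z implies x) or (y and w)) = T, so the formula = F.
Row x=T, y=F, z=T, w=F: ((y xor (w xor z)) xor x) = F, not (not (z implies x) or (y and w)) = T, so the formula = T.
Row x=T, y=F, z=T, w=T: ((y xor (w xor z)) xor x) = T, not (not (z implies x) or (y and w)) = T, so the formula = F.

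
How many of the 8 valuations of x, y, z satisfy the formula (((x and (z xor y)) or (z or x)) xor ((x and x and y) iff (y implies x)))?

4

x | y | z || φ
T | T | T || F
T | T | F || F
T | F | T || T
T | F | F || T
F | T | T || F
F | T | F || T
F | F | T || T
F | F | F || F
The formula is true on 4 of the 8 rows.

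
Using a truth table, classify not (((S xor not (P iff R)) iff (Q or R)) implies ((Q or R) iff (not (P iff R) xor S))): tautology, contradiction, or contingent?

contradiction

P  Q  R  S  |  (P iff R)  not (P iff R)  (S xor not (P iff R))  (Q or R)  (not (P iff R) xor S)  φ
T  T  T  T  |      T            F                  T               T                T            F
T  T  T  F  |      T            F                  F               T                F            F
T  T  F  T  |      F            T                  F               T                F            F
T  T  F  F  |      F            T                  T               T                T            F
T  F  T  T  |      T            F                  T               T                T            F
T  F  T  F  |      T            F                  F               T                F            F
T  F  F  T  |      F            T                  F               F                F            F
T  F  F  F  |      F            T                  T               F                T            F
F  T  T  T  |      F            T                  F               T                F            F
F  T  T  F  |      F            T                  T               T                T            F
F  T  F  T  |      T            F                  T               T                T            F
F  T  F  F  |      T            F                  F               T                F            F
F  F  T  T  |      F            T                  F               T                F            F
F  F  T  F  |      F            T                  T               T                T            F
F  F  F  T  |      T            F                  T               F                T            F
F  F  F  F  |      T            F                  F               F                F            F
Every row is F, so the formula is a contradiction.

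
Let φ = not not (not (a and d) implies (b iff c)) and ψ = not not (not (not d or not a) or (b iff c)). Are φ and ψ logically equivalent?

equivalent

a | b | c | d | φ | ψ
- | - | - | - | - | -
1 | 1 | 1 | 1 | 1 | 1
1 | 1 | 1 | 0 | 1 | 1
1 | 1 | 0 | 1 | 1 | 1
1 | 1 | 0 | 0 | 0 | 0
1 | 0 | 1 | 1 | 1 | 1
1 | 0 | 1 | 0 | 0 | 0
1 | 0 | 0 | 1 | 1 | 1
1 | 0 | 0 | 0 | 1 | 1
0 | 1 | 1 | 1 | 1 | 1
0 | 1 | 1 | 0 | 1 | 1
0 | 1 | 0 | 1 | 0 | 0
0 | 1 | 0 | 0 | 0 | 0
0 | 0 | 1 | 1 | 0 | 0
0 | 0 | 1 | 0 | 0 | 0
0 | 0 | 0 | 1 | 1 | 1
0 | 0 | 0 | 0 | 1 | 1
The columns for φ and ψ agree on every row, so they are logically equivalent.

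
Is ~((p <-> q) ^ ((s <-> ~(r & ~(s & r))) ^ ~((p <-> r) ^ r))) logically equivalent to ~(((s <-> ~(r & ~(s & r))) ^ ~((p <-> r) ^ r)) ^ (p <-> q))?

p | q | r | s | φ | ψ
- | - | - | - | - | -
1 | 1 | 1 | 1 | 0 | 0
1 | 1 | 1 | 0 | 0 | 0
1 | 1 | 0 | 1 | 0 | 0
1 | 1 | 0 | 0 | 1 | 1
1 | 0 | 1 | 1 | 1 | 1
1 | 0 | 1 | 0 | 1 | 1
1 | 0 | 0 | 1 | 1 | 1
1 | 0 | 0 | 0 | 0 | 0
0 | 1 | 1 | 1 | 0 | 0
0 | 1 | 1 | 0 | 0 | 0
0 | 1 | 0 | 1 | 0 | 0
0 | 1 | 0 | 0 | 1 | 1
0 | 0 | 1 | 1 | 1 | 1
0 | 0 | 1 | 0 | 1 | 1
0 | 0 | 0 | 1 | 1 | 1
0 | 0 | 0 | 0 | 0 | 0
The columns for φ and ψ agree on every row, so they are logically equivalent.

equivalent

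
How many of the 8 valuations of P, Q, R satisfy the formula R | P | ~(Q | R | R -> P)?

7

P  Q  R     (Q | R | R)  ((Q | R | R) -> P)  ~((Q | R | R) -> P)  (R | P | ~((Q | R | R) -> P))
T  T  T          T               T                    F                         T              
T  T  F          T               T                    F                         T              
T  F  T          T               T                    F                         T              
T  F  F          F               T                    F                         T              
F  T  T          T               F                    T                         T              
F  T  F          T               F                    T                         T              
F  F  T          T               F                    T                         T              
F  F  F          F               T                    F                         F              
The formula is true on 7 of the 8 rows.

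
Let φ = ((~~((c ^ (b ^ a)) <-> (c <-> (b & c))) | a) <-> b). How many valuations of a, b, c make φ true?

5

a | b | c | φ
- | - | - | -
0 | 0 | 0 | 1
0 | 0 | 1 | 1
0 | 1 | 0 | 1
0 | 1 | 1 | 0
1 | 0 | 0 | 0
1 | 0 | 1 | 0
1 | 1 | 0 | 1
1 | 1 | 1 | 1
The formula is true on 5 of the 8 rows.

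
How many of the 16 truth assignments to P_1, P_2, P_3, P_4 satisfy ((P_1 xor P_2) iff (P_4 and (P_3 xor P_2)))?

P_1 | P_2 | P_3 | P_4 || (P_1 xor P_2) | (P_3 xor P_2) | (P_4 and (P_3 xor P_2)) | φ
 1  |  1  |  1  |  1  ||       0       |       0       |            0            | 1
 1  |  1  |  1  |  0  ||       0       |       0       |            0            | 1
 1  |  1  |  0  |  1  ||       0       |       1       |            1            | 0
 1  |  1  |  0  |  0  ||       0       |       1       |            0            | 1
 1  |  0  |  1  |  1  ||       1       |       1       |            1            | 1
 1  |  0  |  1  |  0  ||       1       |       1       |            0            | 0
 1  |  0  |  0  |  1  ||       1       |       0       |            0            | 0
 1  |  0  |  0  |  0  ||       1       |       0       |            0            | 0
 0  |  1  |  1  |  1  ||       1       |       0       |            0            | 0
 0  |  1  |  1  |  0  ||       1       |       0       |            0            | 0
 0  |  1  |  0  |  1  ||       1       |       1       |            1            | 1
 0  |  1  |  0  |  0  ||       1       |       1       |            0            | 0
 0  |  0  |  1  |  1  ||       0       |       1       |            1            | 0
 0  |  0  |  1  |  0  ||       0       |       1       |            0            | 1
 0  |  0  |  0  |  1  ||       0       |       0       |            0            | 1
 0  |  0  |  0  |  0  ||       0       |       0       |            0            | 1
The formula is true on 8 of the 16 rows.

8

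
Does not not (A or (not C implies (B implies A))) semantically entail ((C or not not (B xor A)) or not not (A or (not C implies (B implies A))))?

A  B  C  |  φ  ψ
T  T  T  |  T  T
T  T  F  |  T  T
T  F  T  |  T  T
T  F  F  |  T  T
F  T  T  |  T  T
F  T  F  |  F  T
F  F  T  |  T  T
F  F  F  |  T  T
In every row where φ is true, ψ is also true, so φ ⊨ ψ.

yes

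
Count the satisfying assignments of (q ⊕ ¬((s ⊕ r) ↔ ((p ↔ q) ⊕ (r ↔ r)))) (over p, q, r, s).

p  q  r  s  |  φ
1  1  1  1  |  1
1  1  1  0  |  0
1  1  0  1  |  0
1  1  0  0  |  1
1  0  1  1  |  1
1  0  1  0  |  0
1  0  0  1  |  0
1  0  0  0  |  1
0  1  1  1  |  0
0  1  1  0  |  1
0  1  0  1  |  1
0  1  0  0  |  0
0  0  1  1  |  0
0  0  1  0  |  1
0  0  0  1  |  1
0  0  0  0  |  0
The formula is true on 8 of the 16 rows.

8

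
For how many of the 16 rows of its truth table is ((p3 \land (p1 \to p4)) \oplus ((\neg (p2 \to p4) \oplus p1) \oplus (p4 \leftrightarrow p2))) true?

6

p1 | p2 | p3 | p4 | φ
-- | -- | -- | -- | -
T  | T  | T  | T  | T
T  | T  | T  | F  | F
T  | T  | F  | T  | F
T  | T  | F  | F  | F
T  | F  | T  | T  | F
T  | F  | T  | F  | F
T  | F  | F  | T  | T
T  | F  | F  | F  | F
F  | T  | T  | T  | F
F  | T  | T  | F  | F
F  | T  | F  | T  | T
F  | T  | F  | F  | T
F  | F  | T  | T  | T
F  | F  | T  | F  | F
F  | F  | F  | T  | F
F  | F  | F  | F  | T
The formula is true on 6 of the 16 rows.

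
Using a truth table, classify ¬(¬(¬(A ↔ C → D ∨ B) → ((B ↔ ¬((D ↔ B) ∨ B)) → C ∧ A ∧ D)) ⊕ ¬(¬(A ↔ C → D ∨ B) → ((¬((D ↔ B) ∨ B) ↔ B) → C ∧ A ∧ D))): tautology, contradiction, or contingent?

A | B | C | D || φ
F | F | F | F || T
F | F | F | T || T
F | F | T | F || T
F | F | T | T || T
F | T | F | F || T
F | T | F | T || T
F | T | T | F || T
F | T | T | T || T
T | F | F | F || T
T | F | F | T || T
T | F | T | F || T
T | F | T | T || T
T | T | F | F || T
T | T | F | T || T
T | T | T | F || T
T | T | T | T || T
Every row is T, so the formula is a tautology.

tautology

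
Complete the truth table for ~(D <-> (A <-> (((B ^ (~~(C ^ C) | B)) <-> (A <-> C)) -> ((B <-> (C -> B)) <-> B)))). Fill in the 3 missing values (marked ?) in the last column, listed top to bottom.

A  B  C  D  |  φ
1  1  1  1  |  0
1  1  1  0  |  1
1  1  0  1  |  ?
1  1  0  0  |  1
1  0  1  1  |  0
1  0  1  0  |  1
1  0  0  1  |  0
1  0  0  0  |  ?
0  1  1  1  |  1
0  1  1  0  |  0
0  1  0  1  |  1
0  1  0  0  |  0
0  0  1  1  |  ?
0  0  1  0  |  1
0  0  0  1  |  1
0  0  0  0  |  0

Row A=1, B=1, C=0, D=1: (A <-> (((B ^ (~~(C ^ C) | B)) <-> (A <-> C)) -> ((B <-> (C -> B)) <-> B))) = 1, (D <-> (A <-> (((B ^ (~~(C ^ C) | B)) <-> (A <-> C)) -> ((B <-> (C -> B)) <-> B)))) = 1, so the formula = 0.
Row A=1, B=0, C=0, D=0: (A <-> (((B ^ (~~(C ^ C) | B)) <-> (A <-> C)) -> ((B <-> (C -> B)) <-> B))) = 1, (D <-> (A <-> (((B ^ (~~(C ^ C) | B)) <-> (A <-> C)) -> ((B <-> (C -> B)) <-> B)))) = 0, so the formula = 1.
Row A=0, B=0, C=1, D=1: (A <-> (((B ^ (~~(C ^ C) | B)) <-> (A <-> C)) -> ((B <-> (C -> B)) <-> B))) = 1, (D <-> (A <-> (((B ^ (~~(C ^ C) | B)) <-> (A <-> C)) -> ((B <-> (C -> B)) <-> B)))) = 1, so the formula = 0.

0, 1, 0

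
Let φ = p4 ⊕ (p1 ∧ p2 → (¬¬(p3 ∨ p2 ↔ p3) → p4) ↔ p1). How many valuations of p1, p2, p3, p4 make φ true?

p1 | p2 | p3 | p4 | (p1 ∧ p2) | (p3 ∨ p2) | ((p3 ∨ p2) ↔ p3) | ¬((p3 ∨ p2) ↔ p3) | ¬¬((p3 ∨ p2) ↔ p3) | (¬¬((p3 ∨ p2) ↔ p3) → p4) | φ
-- | -- | -- | -- | --------- | --------- | ---------------- | ----------------- | ------------------ | ------------------------- | -
1  | 1  | 1  | 1  |     1     |     1     |        1         |         0         |         1          |             1             | 0
1  | 1  | 1  | 0  |     1     |     1     |        1         |         0         |         1          |             0             | 0
1  | 1  | 0  | 1  |     1     |     1     |        0         |         1         |         0          |             1             | 0
1  | 1  | 0  | 0  |     1     |     1     |        0         |         1         |         0          |             1             | 1
1  | 0  | 1  | 1  |     0     |     1     |        1         |         0         |         1          |             1             | 0
1  | 0  | 1  | 0  |     0     |     1     |        1         |         0         |         1          |             0             | 1
1  | 0  | 0  | 1  |     0     |     0     |        1         |         0         |         1          |             1             | 0
1  | 0  | 0  | 0  |     0     |     0     |        1         |         0         |         1          |             0             | 1
0  | 1  | 1  | 1  |     0     |     1     |        1         |         0         |         1          |             1             | 1
0  | 1  | 1  | 0  |     0     |     1     |        1         |         0         |         1          |             0             | 0
0  | 1  | 0  | 1  |     0     |     1     |        0         |         1         |         0          |             1             | 1
0  | 1  | 0  | 0  |     0     |     1     |        0         |         1         |         0          |             1             | 0
0  | 0  | 1  | 1  |     0     |     1     |        1         |         0         |         1          |             1             | 1
0  | 0  | 1  | 0  |     0     |     1     |        1         |         0         |         1          |             0             | 0
0  | 0  | 0  | 1  |     0     |     0     |        1         |         0         |         1          |             1             | 1
0  | 0  | 0  | 0  |     0     |     0     |        1         |         0         |         1          |             0             | 0
The formula is true on 7 of the 16 rows.

7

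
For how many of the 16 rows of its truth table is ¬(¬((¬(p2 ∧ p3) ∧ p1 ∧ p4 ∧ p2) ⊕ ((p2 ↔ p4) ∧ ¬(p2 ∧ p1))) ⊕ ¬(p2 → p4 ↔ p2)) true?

11

p1  p2  p3  p4  |  (p2 ∧ p3)  ¬(p2 ∧ p3)  (p1 ∧ p4)  ((p1 ∧ p4) ∧ p2)  (p2 ↔ p4)  (p2 ∧ p1)  ¬(p2 ∧ p1)  ((p2 ↔ p4) ∧ ¬(p2 ∧ p1))  (p2 → p4)  ((p2 → p4) ↔ p2)  ¬((p2 → p4) ↔ p2)  φ
F   F   F   F   |      F          T           F             F              T          F          T                  T                  T             F                  T          F
F   F   F   T   |      F          T           F             F              F          F          T                  F                  T             F                  T          T
F   F   T   F   |      F          T           F             F              T          F          T                  T                  T             F                  T          F
F   F   T   T   |      F          T           F             F              F          F          T                  F                  T             F                  T          T
F   T   F   F   |      F          T           F             F              F          F          T                  F                  F             F                  T          T
F   T   F   T   |      F          T           F             F              T          F          T                  T                  T             T                  F          T
F   T   T   F   |      T          F           F             F              F          F          T                  F                  F             F                  T          T
F   T   T   T   |      T          F           F             F              T          F          T                  T                  T             T                  F          T
T   F   F   F   |      F          T           F             F              T          F          T                  T                  T             F                  T          F
T   F   F   T   |      F          T           T             F              F          F          T                  F                  T             F                  T          T
T   F   T   F   |      F          T           F             F              T          F          T                  T                  T             F                  T          F
T   F   T   T   |      F          T           T             F              F          F          T                  F                  T             F                  T          T
T   T   F   F   |      F          T           F             F              F          T          F                  F                  F             F                  T          T
T   T   F   T   |      F          T           T             T              T          T          F                  F                  T             T                  F          T
T   T   T   F   |      T          F           F             F              F          T          F                  F                  F             F                  T          T
T   T   T   T   |      T          F           T             T              T          T          F                  F                  T             T                  F          F
The formula is true on 11 of the 16 rows.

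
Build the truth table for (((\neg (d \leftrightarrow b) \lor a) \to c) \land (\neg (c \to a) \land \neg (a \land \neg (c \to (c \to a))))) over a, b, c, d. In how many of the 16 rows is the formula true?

  a      b      c      d    |  (d \leftrightarrow b)  \neg (d \leftrightarrow b)  (c \to a)  \neg (c \to a)  (c \to (c \to a))  \neg (c \to (c \to a))    φ  
 True   True   True   True  |           True                    False                True        False              True                False           False
 True   True   True  False  |          False                     True                True        False              True                False           False
 True   True  False   True  |           True                    False                True        False              True                False           False
 True   True  False  False  |          False                     True                True        False              True                False           False
 True  False   True   True  |          False                     True                True        False              True                False           False
 True  False   True  False  |           True                    False                True        False              True                False           False
 True  False  False   True  |          False                     True                True        False              True                False           False
 True  False  False  False  |           True                    False                True        False              True                False           False
False   True   True   True  |           True                    False               False         True             False                 True            True
False   True   True  False  |          False                     True               False         True             False                 True            True
False   True  False   True  |           True                    False                True        False              True                False           False
False   True  False  False  |          False                     True                True        False              True                False           False
False  False   True   True  |          False                     True               False         True             False                 True            True
False  False   True  False  |           True                    False               False         True             False                 True            True
False  False  False   True  |          False                     True                True        False              True                False           False
False  False  False  False  |           True                    False                True        False              True                False           False
The formula is true on 4 of the 16 rows.

4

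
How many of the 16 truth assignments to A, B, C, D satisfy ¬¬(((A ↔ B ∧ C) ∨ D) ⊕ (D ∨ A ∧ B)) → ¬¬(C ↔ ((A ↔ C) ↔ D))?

15

A | B | C | D || φ
F | F | F | F || T
F | F | F | T || T
F | F | T | F || T
F | F | T | T || T
F | T | F | F || T
F | T | F | T || T
F | T | T | F || T
F | T | T | T || T
T | F | F | F || T
T | F | F | T || T
T | F | T | F || T
T | F | T | T || T
T | T | F | F || F
T | T | F | T || T
T | T | T | F || T
T | T | T | T || T
The formula is true on 15 of the 16 rows.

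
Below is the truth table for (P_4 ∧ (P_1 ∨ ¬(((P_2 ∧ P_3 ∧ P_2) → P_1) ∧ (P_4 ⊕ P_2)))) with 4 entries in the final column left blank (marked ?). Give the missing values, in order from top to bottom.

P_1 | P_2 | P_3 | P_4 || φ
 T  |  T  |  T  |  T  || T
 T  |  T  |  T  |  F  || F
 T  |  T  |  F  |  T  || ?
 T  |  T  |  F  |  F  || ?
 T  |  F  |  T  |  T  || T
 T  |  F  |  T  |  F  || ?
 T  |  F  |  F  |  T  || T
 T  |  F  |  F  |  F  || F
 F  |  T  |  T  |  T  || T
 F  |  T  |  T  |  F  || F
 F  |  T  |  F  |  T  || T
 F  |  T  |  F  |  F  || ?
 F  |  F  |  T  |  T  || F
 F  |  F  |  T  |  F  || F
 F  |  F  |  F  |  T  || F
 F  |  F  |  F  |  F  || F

Row P_1=T, P_2=T, P_3=F, P_4=T: (P_1 ∨ ¬(((P_2 ∧ P_3 ∧ P_2) → P_1) ∧ (P_4 ⊕ P_2))) = T, so the formula = T.
Row P_1=T, P_2=T, P_3=F, P_4=F: (P_1 ∨ ¬(((P_2 ∧ P_3 ∧ P_2) → P_1) ∧ (P_4 ⊕ P_2))) = T, so the formula = F.
Row P_1=T, P_2=F, P_3=T, P_4=F: (P_1 ∨ ¬(((P_2 ∧ P_3 ∧ P_2) → P_1) ∧ (P_4 ⊕ P_2))) = T, so the formula = F.
Row P_1=F, P_2=T, P_3=F, P_4=F: (P_1 ∨ ¬(((P_2 ∧ P_3 ∧ P_2) → P_1) ∧ (P_4 ⊕ P_2))) = F, so the formula = F.

T, F, F, F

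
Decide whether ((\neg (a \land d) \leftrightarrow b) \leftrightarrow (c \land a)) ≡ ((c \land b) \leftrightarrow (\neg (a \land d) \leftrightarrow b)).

  a   |   b   |   c   |   d   |   φ   |   ψ  
----- | ----- | ----- | ----- | ----- | -----
 True |  True |  True |  True | False | False
 True |  True |  True | False |  True |  True
 True |  True | False |  True |  True |  True
 True |  True | False | False | False | False
 True | False |  True |  True |  True | False
 True | False |  True | False | False |  True
 True | False | False |  True | False | False
 True | False | False | False |  True |  True
False |  True |  True |  True | False |  True
False |  True |  True | False | False |  True
False |  True | False |  True | False | False
False |  True | False | False | False | False
False | False |  True |  True |  True |  True
False | False |  True | False |  True |  True
False | False | False |  True |  True |  True
False | False | False | False |  True |  True
The columns differ at a=True, b=False, c=True, d=True (φ=True, ψ=False), so they are not equivalent.

not equivalent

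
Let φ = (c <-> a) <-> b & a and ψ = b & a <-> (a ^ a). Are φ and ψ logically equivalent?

a | b | c || φ | ψ
1 | 1 | 1 || 1 | 0
1 | 1 | 0 || 0 | 0
1 | 0 | 1 || 0 | 1
1 | 0 | 0 || 1 | 1
0 | 1 | 1 || 1 | 1
0 | 1 | 0 || 0 | 1
0 | 0 | 1 || 1 | 1
0 | 0 | 0 || 0 | 1
The columns differ at a=1, b=1, c=1 (φ=1, ψ=0), so they are not equivalent.

not equivalent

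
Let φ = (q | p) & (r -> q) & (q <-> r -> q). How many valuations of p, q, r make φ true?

  p      q      r       (q | p)  (r -> q)  (q <-> (r -> q))    φ  
False  False  False      False     True         False        False
False  False   True      False    False          True        False
False   True  False       True     True          True         True
False   True   True       True     True          True         True
 True  False  False       True     True         False        False
 True  False   True       True    False          True        False
 True   True  False       True     True          True         True
 True   True   True       True     True          True         True
The formula is true on 4 of the 8 rows.

4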